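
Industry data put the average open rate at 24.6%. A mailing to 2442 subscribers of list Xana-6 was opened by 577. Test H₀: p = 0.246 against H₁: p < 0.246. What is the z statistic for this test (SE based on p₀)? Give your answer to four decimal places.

p̂ = 577/2442 ≈ 0.236282.
Standard error under H₀: √(0.246×0.754/2442) = 0.008715.
z = (0.236282 − 0.246)/0.008715 = -0.009718/0.008715 = -1.1151.

z = -1.1151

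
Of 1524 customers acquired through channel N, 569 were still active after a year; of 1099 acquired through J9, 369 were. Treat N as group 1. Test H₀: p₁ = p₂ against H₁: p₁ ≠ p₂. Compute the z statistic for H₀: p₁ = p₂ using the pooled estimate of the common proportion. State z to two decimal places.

z = 1.98

p̂₁ = 569/1524 = 0.3734, p̂₂ = 369/1099 = 0.3358.
Pooled p̂ = (569+369)/(1524+1099) = 938/2623 = 0.3576.
SE = √(0.229724 × 0.00156609) = 0.0190.
z = (0.3734 − 0.3358)/0.0190 = 0.0376/0.0190 = 1.98.
p-value = 2·P(Z > 1.982) ≈ 0.0474.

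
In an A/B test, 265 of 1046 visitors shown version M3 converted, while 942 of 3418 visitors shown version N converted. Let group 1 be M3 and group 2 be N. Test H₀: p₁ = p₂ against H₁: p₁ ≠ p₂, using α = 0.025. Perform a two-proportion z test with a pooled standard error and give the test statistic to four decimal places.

z = -1.4179

p̂₁ = 265/1046 = 0.253346, p̂₂ = 942/3418 = 0.275600.
Pooled p̂ = (265+942)/(1046+3418) = 1207/4464 = 0.270385.
SE = √(0.197277 × 0.00124859) = 0.015695.
z = (0.253346 − 0.275600)/0.015695 = -0.022254/0.015695 = -1.4179.
Two-sided p-value ≈ 2·Φ(−1.418) = 0.1562, so at α = 0.025 we fail to reject H₀.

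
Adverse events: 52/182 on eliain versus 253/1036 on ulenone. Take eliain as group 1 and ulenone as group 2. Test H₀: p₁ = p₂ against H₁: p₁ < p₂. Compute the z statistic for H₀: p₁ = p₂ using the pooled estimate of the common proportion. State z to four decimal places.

z = 1.1920

p̂₁ = 52/182 ≈ 0.285714, p̂₂ = 253/1036 ≈ 0.244208.
Pooled p̂ = (52+253)/(182+1036) = 305/1218 = 0.250411.
SE = √(0.187705 × 0.00645976) = 0.034821.
z = (0.285714 − 0.244208)/0.034821 = 0.041506/0.034821 = 1.1920.
p-value = P(Z < 1.192) ≈ 0.8834.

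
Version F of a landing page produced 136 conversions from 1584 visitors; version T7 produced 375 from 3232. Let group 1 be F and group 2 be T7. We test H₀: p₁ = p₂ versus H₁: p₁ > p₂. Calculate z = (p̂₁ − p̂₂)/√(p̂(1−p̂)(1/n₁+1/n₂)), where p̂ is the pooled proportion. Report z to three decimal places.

p̂₁ = 136/1584 ≈ 0.085859, p̂₂ = 375/3232 ≈ 0.116027.
Pooled p̂ = (136+375)/(1584+3232) = 511/4816 = 0.106105.
SE = √(p̂(1−p̂)(1/n₁+1/n₂)) = √(0.106105·0.893895·0.000940719) = √(8.92239e-05) = 0.009446.
z = (0.085859 − 0.116027)/0.009446 = -0.030168/0.009446 = -3.194.
p-value = P(Z > -3.194) ≈ 0.9993.

z = -3.194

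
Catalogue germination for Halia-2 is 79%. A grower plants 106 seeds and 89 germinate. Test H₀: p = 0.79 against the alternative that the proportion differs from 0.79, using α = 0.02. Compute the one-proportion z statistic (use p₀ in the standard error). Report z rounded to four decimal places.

p̂ = 89/106 = 0.839623.
Standard error under H₀: √(0.79×0.21/106) = 0.039561.
z = (0.839623 − 0.79)/0.039561 = 0.049623/0.039561 = 1.2543.
Two-sided p-value ≈ 2·Φ(−1.254) = 0.2097; since p > α = 0.02, fail to reject H₀.

z = 1.2543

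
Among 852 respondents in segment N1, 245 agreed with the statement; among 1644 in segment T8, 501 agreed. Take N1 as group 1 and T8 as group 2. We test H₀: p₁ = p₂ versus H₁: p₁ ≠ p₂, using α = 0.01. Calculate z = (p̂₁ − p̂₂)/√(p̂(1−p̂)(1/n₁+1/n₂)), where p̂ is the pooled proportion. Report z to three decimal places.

z = -0.889

p̂₁ = 245/852 ≈ 0.28756, p̂₂ = 501/1644 ≈ 0.30474.
Pooled p̂ = (245+501)/(852+1644) = 746/2496 = 0.29888.
SE = √(p̂(1−p̂)(1/n₁+1/n₂)) = √(0.29888·0.70112·0.00178198) = √(0.000373414) = 0.01932.
z = (0.28756 − 0.30474)/0.01932 = -0.01718/0.01932 = -0.889.
p-value = 2·P(Z > 0.889) ≈ 0.3738; since p > α = 0.01, fail to reject H₀.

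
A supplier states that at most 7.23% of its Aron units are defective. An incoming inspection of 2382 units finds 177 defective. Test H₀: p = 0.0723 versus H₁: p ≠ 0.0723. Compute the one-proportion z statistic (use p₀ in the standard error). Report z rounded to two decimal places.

p̂ = 177/2382 = 0.0743.
Under H₀, SE = √(0.0723·0.9277/2382) = √(2.81581e-05) = 0.0053.
z = (0.0743 − 0.0723)/0.0053 = 0.0020/0.0053 = 0.38.

z = 0.38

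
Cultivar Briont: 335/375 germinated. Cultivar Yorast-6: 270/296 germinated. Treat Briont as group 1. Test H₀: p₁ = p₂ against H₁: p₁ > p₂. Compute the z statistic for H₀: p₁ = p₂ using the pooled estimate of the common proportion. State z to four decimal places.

z = -0.8132

p̂₁ = 335/375 ≈ 0.893333, p̂₂ = 270/296 ≈ 0.912162.
Pooled p̂ = (335+270)/(375+296) = 605/671 = 0.901639.
SE = √(0.0886858 × 0.00604505) = 0.023154.
z = (0.893333 − 0.912162)/0.023154 = -0.018829/0.023154 = -0.8132.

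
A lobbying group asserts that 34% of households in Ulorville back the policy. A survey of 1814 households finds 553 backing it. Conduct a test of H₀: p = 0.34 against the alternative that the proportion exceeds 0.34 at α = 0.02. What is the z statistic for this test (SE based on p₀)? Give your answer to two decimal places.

p̂ = 553/1814 ≈ 0.3049.
SE = √(p₀(1−p₀)/n) = √(0.2244/1814) = 0.0111.
z = (0.3049 − 0.34)/0.0111 = -0.0351/0.0111 = -3.16.
p-value = P(Z > -3.160) ≈ 0.9992, so at α = 0.02 we fail to reject H₀.

z = -3.16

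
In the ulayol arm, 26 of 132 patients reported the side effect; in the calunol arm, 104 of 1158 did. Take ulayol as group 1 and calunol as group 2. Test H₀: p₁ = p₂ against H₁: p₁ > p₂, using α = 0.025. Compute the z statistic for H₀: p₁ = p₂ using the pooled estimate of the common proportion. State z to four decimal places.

p̂₁ = 26/132 = 0.196970, p̂₂ = 104/1158 = 0.089810.
Pooled p̂ = (26+104)/(132+1158) = 130/1290 = 0.100775.
SE = √(0.0906196 × 0.00843932) = 0.027654.
z = (0.196970 − 0.089810)/0.027654 = 0.107160/0.027654 = 3.8750.
p-value = P(Z > 3.875) ≈ 0.0001; since p < α = 0.025, reject H₀.

z = 3.8750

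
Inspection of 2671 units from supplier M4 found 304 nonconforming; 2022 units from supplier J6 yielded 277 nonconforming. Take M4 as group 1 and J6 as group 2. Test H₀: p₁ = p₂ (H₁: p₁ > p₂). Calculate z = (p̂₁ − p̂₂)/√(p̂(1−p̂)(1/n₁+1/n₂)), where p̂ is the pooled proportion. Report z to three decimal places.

p̂₁ = 304/2671 ≈ 0.113815, p̂₂ = 277/2022 ≈ 0.136993.
Pooled p̂ = (304+277)/(2671+2022) = 581/4693 = 0.123801.
SE = √(0.108475 × 0.000868951) = 0.009709.
z = (0.113815 − 0.136993)/0.009709 = -0.023178/0.009709 = -2.387.
p-value = P(Z > -2.387) ≈ 0.9915.

z = -2.387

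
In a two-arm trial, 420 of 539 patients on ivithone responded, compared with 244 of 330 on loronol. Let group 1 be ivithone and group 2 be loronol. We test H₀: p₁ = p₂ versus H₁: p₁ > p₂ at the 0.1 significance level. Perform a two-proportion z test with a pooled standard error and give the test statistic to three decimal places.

p̂₁ = 420/539 ≈ 0.77922, p̂₂ = 244/330 ≈ 0.73939.
Pooled p̂ = (420+244)/(539+330) = 664/869 = 0.76410.
SE = √(0.180253 × 0.00488559) = 0.02968.
z = (0.77922 − 0.73939)/0.02968 = 0.03983/0.02968 = 1.342.
p-value = P(Z > 1.342) ≈ 0.0898; since p < α = 0.1, reject H₀.

z = 1.342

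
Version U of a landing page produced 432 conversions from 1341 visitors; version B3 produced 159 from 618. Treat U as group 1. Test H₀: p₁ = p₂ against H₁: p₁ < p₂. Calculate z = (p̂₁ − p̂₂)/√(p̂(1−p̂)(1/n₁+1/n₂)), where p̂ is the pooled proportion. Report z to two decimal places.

p̂₁ = 432/1341 = 0.3221, p̂₂ = 159/618 = 0.2573.
Pooled p̂ = (432+159)/(1341+618) = 591/1959 = 0.3017.
SE = √(0.210671 × 0.00236384) = 0.0223.
z = (0.3221 − 0.2573)/0.0223 = 0.0648/0.0223 = 2.91.

z = 2.91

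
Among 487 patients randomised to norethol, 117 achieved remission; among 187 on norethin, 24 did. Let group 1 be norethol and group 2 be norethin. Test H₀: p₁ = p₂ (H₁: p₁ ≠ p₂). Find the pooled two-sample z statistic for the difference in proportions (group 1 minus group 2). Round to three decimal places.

p̂₁ = 117/487 = 0.24025, p̂₂ = 24/187 = 0.12834.
Pooled p̂ = (117+24)/(487+187) = 141/674 = 0.20920.
SE = √(p̂(1−p̂)(1/n₁+1/n₂)) = √(0.20920·0.79080·0.00740098) = √(0.00122438) = 0.03499.
z = (0.24025 − 0.12834)/0.03499 = 0.11191/0.03499 = 3.198.

z = 3.198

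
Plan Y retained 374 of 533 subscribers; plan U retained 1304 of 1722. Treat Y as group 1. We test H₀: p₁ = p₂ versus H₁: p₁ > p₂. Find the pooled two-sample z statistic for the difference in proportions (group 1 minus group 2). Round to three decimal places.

z = -2.569

p̂₁ = 374/533 ≈ 0.70169, p̂₂ = 1304/1722 ≈ 0.75726.
Pooled p̂ = (374+1304)/(533+1722) = 1678/2255 = 0.74412.
SE = √(p̂(1−p̂)(1/n₁+1/n₂)) = √(0.74412·0.25588·0.00245689) = √(0.000467801) = 0.02163.
z = (0.70169 − 0.75726)/0.02163 = -0.05557/0.02163 = -2.569.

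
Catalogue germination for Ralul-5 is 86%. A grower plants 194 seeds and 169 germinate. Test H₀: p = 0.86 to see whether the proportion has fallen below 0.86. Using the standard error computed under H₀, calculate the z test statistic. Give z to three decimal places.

p̂ = 169/194 ≈ 0.87113.
Standard error under H₀: √(0.86×0.14/194) = 0.02491.
z = (0.87113 − 0.86)/0.02491 = 0.01113/0.02491 = 0.447.

z = 0.447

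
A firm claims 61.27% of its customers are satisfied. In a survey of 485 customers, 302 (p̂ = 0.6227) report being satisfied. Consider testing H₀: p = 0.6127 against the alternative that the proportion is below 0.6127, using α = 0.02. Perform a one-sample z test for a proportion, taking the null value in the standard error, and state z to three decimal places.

p̂ = 302/485 ≈ 0.62268.
Under H₀, SE = √(0.6127·0.3873/485) = √(0.000489276) = 0.02212.
z = (0.62268 − 0.6127)/0.02212 = 0.00998/0.02212 = 0.451.
p-value = P(Z < 0.451) ≈ 0.6741, so at α = 0.02 we fail to reject H₀.

z = 0.451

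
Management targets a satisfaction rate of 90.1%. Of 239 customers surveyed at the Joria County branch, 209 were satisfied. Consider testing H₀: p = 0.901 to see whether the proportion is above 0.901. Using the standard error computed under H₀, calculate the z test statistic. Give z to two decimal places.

z = -1.37

p̂ = 209/239 ≈ 0.8745.
Standard error under H₀: √(0.901×0.099/239) = 0.0193.
z = (0.8745 − 0.901)/0.0193 = -0.0265/0.0193 = -1.37.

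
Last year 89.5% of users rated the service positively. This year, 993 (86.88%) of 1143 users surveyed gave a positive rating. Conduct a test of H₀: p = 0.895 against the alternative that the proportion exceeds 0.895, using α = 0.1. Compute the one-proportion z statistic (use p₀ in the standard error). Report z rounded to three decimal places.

z = -2.893

p̂ = 993/1143 = 0.868766.
Under H₀, SE = √(0.895·0.105/1143) = √(8.22178e-05) = 0.009067.
z = (0.868766 − 0.895)/0.009067 = -0.026234/0.009067 = -2.893.
p-value = P(Z > -2.893) ≈ 0.9981; since p > α = 0.1, fail to reject H₀.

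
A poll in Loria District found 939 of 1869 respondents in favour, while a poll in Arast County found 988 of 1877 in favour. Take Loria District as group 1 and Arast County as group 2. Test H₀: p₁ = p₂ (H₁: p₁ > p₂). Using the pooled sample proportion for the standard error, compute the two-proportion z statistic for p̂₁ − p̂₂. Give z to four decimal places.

p̂₁ = 939/1869 ≈ 0.502408, p̂₂ = 988/1877 ≈ 0.526372.
Pooled p̂ = (939+988)/(1869+1877) = 1927/3746 = 0.514415.
SE = √(0.249792 × 0.00106781) = 0.016332.
z = (0.502408 − 0.526372)/0.016332 = -0.023964/0.016332 = -1.4673.
p-value = P(Z > -1.467) ≈ 0.9289.

z = -1.4673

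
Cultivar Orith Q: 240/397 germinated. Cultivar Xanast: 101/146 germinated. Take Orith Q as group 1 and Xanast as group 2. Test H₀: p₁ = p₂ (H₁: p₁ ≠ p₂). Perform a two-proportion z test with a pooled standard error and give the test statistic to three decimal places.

p̂₁ = 240/397 = 0.60453, p̂₂ = 101/146 = 0.69178.
Pooled p̂ = (240+101)/(397+146) = 341/543 = 0.62799.
SE = √(p̂(1−p̂)(1/n₁+1/n₂)) = √(0.62799·0.37201·0.00936821) = √(0.00218858) = 0.04678.
z = (0.60453 − 0.69178)/0.04678 = -0.08725/0.04678 = -1.865.

z = -1.865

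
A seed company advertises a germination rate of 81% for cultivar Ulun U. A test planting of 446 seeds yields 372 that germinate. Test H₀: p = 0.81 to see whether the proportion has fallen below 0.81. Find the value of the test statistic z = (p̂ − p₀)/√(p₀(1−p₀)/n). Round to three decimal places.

p̂ = 372/446 = 0.83408.
SE = √(p₀(1−p₀)/n) = √(0.1539/446) = 0.01858.
z = (0.83408 − 0.81)/0.01858 = 0.02408/0.01858 = 1.296.
p-value = P(Z < 1.296) ≈ 0.9026.

z = 1.296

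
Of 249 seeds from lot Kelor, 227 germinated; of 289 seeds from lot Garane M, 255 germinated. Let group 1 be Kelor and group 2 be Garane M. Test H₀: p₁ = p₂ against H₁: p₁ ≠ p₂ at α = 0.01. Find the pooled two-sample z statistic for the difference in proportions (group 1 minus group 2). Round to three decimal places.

p̂₁ = 227/249 ≈ 0.911647, p̂₂ = 255/289 ≈ 0.882353.
Pooled p̂ = (227+255)/(249+289) = 482/538 = 0.895911.
SE = √(p̂(1−p̂)(1/n₁+1/n₂)) = √(0.895911·0.104089·0.00747627) = √(0.000697197) = 0.026404.
z = (0.911647 − 0.882353)/0.026404 = 0.029294/0.026404 = 1.109.
Two-sided p-value ≈ 2·Φ(−1.109) = 0.2672, so at α = 0.01 we fail to reject H₀.

z = 1.109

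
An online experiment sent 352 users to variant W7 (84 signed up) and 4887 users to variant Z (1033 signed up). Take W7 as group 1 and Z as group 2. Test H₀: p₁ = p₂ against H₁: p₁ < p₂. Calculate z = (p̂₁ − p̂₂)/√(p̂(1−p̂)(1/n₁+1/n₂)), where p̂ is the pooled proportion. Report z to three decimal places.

p̂₁ = 84/352 ≈ 0.23864, p̂₂ = 1033/4887 ≈ 0.21138.
Pooled p̂ = (84+1033)/(352+4887) = 1117/5239 = 0.21321.
SE = √(0.167751 × 0.00304553) = 0.02260.
z = (0.23864 − 0.21138)/0.02260 = 0.02726/0.02260 = 1.206.
p-value = P(Z < 1.206) ≈ 0.8861.

z = 1.206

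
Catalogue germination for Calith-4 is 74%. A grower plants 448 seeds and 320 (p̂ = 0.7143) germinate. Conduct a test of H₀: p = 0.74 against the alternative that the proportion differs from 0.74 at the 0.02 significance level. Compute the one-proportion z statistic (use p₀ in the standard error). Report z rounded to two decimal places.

p̂ = 320/448 = 0.7143.
Under H₀, SE = √(0.74·0.26/448) = √(0.000429464) = 0.0207.
z = (0.7143 − 0.74)/0.0207 = -0.0257/0.0207 = -1.24.
p-value = 2·P(Z > 1.241) ≈ 0.2147, so at α = 0.02 we fail to reject H₀.

z = -1.24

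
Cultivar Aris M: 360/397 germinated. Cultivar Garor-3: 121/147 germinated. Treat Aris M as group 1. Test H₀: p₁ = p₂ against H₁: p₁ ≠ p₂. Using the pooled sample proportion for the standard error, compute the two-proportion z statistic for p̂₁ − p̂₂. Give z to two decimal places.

p̂₁ = 360/397 ≈ 0.9068, p̂₂ = 121/147 ≈ 0.8231.
Pooled p̂ = (360+121)/(397+147) = 481/544 = 0.8842.
SE = √(0.102397 × 0.00932161) = 0.0309.
z = (0.9068 − 0.8231)/0.0309 = 0.0837/0.0309 = 2.71.

z = 2.71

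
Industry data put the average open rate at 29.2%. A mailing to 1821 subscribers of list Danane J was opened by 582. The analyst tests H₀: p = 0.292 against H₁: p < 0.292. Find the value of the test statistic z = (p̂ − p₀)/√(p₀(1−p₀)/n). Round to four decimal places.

p̂ = 582/1821 = 0.319605.
Under H₀, SE = √(0.292·0.708/1821) = √(0.000113529) = 0.010655.
z = (0.319605 − 0.292)/0.010655 = 0.027605/0.010655 = 2.5908.
p-value = P(Z < 2.591) ≈ 0.9952.

z = 2.5908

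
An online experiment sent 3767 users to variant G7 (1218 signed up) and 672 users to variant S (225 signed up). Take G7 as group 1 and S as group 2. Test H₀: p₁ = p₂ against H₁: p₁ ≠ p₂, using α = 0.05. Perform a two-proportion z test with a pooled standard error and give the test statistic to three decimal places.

p̂₁ = 1218/3767 = 0.32333, p̂₂ = 225/672 = 0.33482.
Pooled p̂ = (1218+225)/(3767+672) = 1443/4439 = 0.32507.
SE = √(p̂(1−p̂)(1/n₁+1/n₂)) = √(0.32507·0.67493·0.00175356) = √(0.000384732) = 0.01961.
z = (0.32333 − 0.33482)/0.01961 = -0.01149/0.01961 = -0.586.
p-value = 2·P(Z > 0.586) ≈ 0.5581; since p > α = 0.05, fail to reject H₀.

z = -0.586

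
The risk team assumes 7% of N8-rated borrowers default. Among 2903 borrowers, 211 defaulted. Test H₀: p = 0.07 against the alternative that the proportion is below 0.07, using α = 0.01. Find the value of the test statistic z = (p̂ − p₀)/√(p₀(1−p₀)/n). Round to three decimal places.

p̂ = 211/2903 = 0.072683.
Under H₀, SE = √(0.07·0.93/2903) = √(2.24251e-05) = 0.004736.
z = (0.072683 − 0.07)/0.004736 = 0.002683/0.004736 = 0.567.
p-value = P(Z < 0.567) ≈ 0.7145; since p > α = 0.01, fail to reject H₀.

z = 0.567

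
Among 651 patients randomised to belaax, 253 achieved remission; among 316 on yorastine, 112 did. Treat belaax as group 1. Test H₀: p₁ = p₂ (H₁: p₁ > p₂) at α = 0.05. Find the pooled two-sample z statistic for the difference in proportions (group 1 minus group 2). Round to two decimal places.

z = 1.03

p̂₁ = 253/651 ≈ 0.3886, p̂₂ = 112/316 ≈ 0.3544.
Pooled p̂ = (253+112)/(651+316) = 365/967 = 0.3775.
SE = √(0.234983 × 0.00470066) = 0.0332.
z = (0.3886 − 0.3544)/0.0332 = 0.0342/0.0332 = 1.03.
p-value = P(Z > 1.029) ≈ 0.1517. With α = 0.05, fail to reject H₀.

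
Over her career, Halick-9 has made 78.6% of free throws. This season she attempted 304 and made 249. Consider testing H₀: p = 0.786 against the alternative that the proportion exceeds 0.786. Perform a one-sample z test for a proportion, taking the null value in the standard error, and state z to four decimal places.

z = 1.4063

p̂ = 249/304 ≈ 0.819079.
Standard error under H₀: √(0.786×0.214/304) = 0.023522.
z = (0.819079 − 0.786)/0.023522 = 0.033079/0.023522 = 1.4063.
p-value = P(Z > 1.406) ≈ 0.0798.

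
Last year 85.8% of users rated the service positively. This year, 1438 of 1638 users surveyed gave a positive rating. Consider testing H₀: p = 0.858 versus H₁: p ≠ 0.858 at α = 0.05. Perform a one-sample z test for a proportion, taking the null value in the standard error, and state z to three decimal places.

p̂ = 1438/1638 ≈ 0.8778999.
Standard error under H₀: √(0.858×0.142/1638) = 0.0086244.
z = (0.8778999 − 0.858)/0.0086244 = 0.0198999/0.0086244 = 2.307.
Two-sided p-value ≈ 2·Φ(−2.307) = 0.0210; since p < α = 0.05, reject H₀.

z = 2.307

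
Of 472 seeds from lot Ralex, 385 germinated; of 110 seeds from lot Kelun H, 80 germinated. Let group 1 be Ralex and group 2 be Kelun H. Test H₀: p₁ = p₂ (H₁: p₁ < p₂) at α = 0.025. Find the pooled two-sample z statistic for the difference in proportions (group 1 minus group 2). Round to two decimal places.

z = 2.08

p̂₁ = 385/472 = 0.8157, p̂₂ = 80/110 = 0.7273.
Pooled p̂ = (385+80)/(472+110) = 465/582 = 0.7990.
SE = √(p̂(1−p̂)(1/n₁+1/n₂)) = √(0.7990·0.2010·0.0112096) = √(0.00180045) = 0.0424.
z = (0.8157 − 0.7273)/0.0424 = 0.0884/0.0424 = 2.08.
p-value = P(Z < 2.083) ≈ 0.9814; since p > α = 0.025, fail to reject H₀.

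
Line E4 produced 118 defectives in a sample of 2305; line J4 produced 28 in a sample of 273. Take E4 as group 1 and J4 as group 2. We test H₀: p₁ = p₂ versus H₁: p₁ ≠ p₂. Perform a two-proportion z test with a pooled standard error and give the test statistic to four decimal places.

p̂₁ = 118/2305 = 0.0511931, p̂₂ = 28/273 = 0.1025641.
Pooled p̂ = (118+28)/(2305+273) = 146/2578 = 0.0566330.
SE = √(p̂(1−p̂)(1/n₁+1/n₂)) = √(0.0566330·0.9433670·0.00409684) = √(0.000218877) = 0.0147945.
z = (0.0511931 − 0.1025641)/0.0147945 = -0.0513710/0.0147945 = -3.4723.

z = -3.4723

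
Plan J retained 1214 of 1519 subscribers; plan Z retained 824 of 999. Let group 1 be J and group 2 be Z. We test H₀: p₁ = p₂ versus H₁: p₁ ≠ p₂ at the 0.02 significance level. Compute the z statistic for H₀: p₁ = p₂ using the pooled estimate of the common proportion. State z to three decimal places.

z = -1.601

p̂₁ = 1214/1519 = 0.79921, p̂₂ = 824/999 = 0.82482.
Pooled p̂ = (1214+824)/(1519+999) = 2038/2518 = 0.80937.
SE = √(p̂(1−p̂)(1/n₁+1/n₂)) = √(0.80937·0.19063·0.00165933) = √(0.000256016) = 0.01600.
z = (0.79921 − 0.82482)/0.01600 = -0.02561/0.01600 = -1.601.
p-value = 2·P(Z > 1.601) ≈ 0.1094. With α = 0.02, fail to reject H₀.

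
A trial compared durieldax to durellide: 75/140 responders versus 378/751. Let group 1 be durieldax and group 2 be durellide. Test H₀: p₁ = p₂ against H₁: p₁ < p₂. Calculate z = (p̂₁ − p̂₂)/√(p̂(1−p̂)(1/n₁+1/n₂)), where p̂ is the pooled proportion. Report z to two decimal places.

p̂₁ = 75/140 ≈ 0.5357, p̂₂ = 378/751 ≈ 0.5033.
Pooled p̂ = (75+378)/(140+751) = 453/891 = 0.5084.
SE = √(0.249929 × 0.00847442) = 0.0460.
z = (0.5357 − 0.5033)/0.0460 = 0.0324/0.0460 = 0.70.

z = 0.70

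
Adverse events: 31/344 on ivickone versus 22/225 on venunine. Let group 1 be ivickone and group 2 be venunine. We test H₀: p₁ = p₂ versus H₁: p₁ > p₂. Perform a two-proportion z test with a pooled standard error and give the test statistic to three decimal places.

z = -0.307

p̂₁ = 31/344 ≈ 0.09012, p̂₂ = 22/225 ≈ 0.09778.
Pooled p̂ = (31+22)/(344+225) = 53/569 = 0.09315.
SE = √(0.0844697 × 0.00735142) = 0.02492.
z = (0.09012 − 0.09778)/0.02492 = -0.00766/0.02492 = -0.307.
p-value = P(Z > -0.307) ≈ 0.6208.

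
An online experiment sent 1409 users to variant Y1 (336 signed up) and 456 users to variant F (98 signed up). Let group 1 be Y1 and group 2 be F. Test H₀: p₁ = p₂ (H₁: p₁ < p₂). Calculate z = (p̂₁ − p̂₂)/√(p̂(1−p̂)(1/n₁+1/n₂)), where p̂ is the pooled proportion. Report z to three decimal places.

z = 1.035

p̂₁ = 336/1409 ≈ 0.23847, p̂₂ = 98/456 ≈ 0.21491.
Pooled p̂ = (336+98)/(1409+456) = 434/1865 = 0.23271.
SE = √(p̂(1−p̂)(1/n₁+1/n₂)) = √(0.23271·0.76729·0.00290271) = √(0.000518292) = 0.02277.
z = (0.23847 − 0.21491)/0.02277 = 0.02356/0.02277 = 1.035.
p-value = P(Z < 1.035) ≈ 0.8496.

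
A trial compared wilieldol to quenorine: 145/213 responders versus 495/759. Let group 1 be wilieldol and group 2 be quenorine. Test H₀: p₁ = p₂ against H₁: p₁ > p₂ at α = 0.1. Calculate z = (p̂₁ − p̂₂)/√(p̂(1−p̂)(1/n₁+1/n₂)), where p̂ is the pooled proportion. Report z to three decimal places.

p̂₁ = 145/213 = 0.68075, p̂₂ = 495/759 = 0.65217.
Pooled p̂ = (145+495)/(213+759) = 640/972 = 0.65844.
SE = √(0.224898 × 0.00601236) = 0.03677.
z = (0.68075 − 0.65217)/0.03677 = 0.02858/0.03677 = 0.777.
p-value = P(Z > 0.777) ≈ 0.2185, so at α = 0.1 we fail to reject H₀.

z = 0.777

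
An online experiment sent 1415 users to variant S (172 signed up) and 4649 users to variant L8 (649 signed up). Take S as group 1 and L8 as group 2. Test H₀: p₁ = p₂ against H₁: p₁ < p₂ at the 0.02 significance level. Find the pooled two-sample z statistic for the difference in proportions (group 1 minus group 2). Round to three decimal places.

p̂₁ = 172/1415 ≈ 0.12155, p̂₂ = 649/4649 ≈ 0.13960.
Pooled p̂ = (172+649)/(1415+4649) = 821/6064 = 0.13539.
SE = √(p̂(1−p̂)(1/n₁+1/n₂)) = √(0.13539·0.86461·0.000921814) = √(0.000107907) = 0.01039.
z = (0.12155 − 0.13960)/0.01039 = -0.01805/0.01039 = -1.737.
p-value = P(Z < -1.737) ≈ 0.0412, so at α = 0.02 we fail to reject H₀.

z = -1.737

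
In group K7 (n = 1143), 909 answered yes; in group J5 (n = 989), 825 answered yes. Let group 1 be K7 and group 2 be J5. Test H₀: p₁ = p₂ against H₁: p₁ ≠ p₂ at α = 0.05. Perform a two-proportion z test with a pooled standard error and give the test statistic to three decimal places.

z = -2.299

p̂₁ = 909/1143 = 0.79528, p̂₂ = 825/989 = 0.83418.
Pooled p̂ = (909+825)/(1143+989) = 1734/2132 = 0.81332.
SE = √(0.15183 × 0.00188601) = 0.01692.
z = (0.79528 − 0.83418)/0.01692 = -0.03890/0.01692 = -2.299.
p-value = 2·P(Z > 2.299) ≈ 0.0215; since p < α = 0.05, reject H₀.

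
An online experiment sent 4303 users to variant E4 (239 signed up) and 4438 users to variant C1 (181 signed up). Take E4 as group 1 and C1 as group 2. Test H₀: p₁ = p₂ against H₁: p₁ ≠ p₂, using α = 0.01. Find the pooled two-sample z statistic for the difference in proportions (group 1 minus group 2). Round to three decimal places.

z = 3.225

p̂₁ = 239/4303 ≈ 0.055543, p̂₂ = 181/4438 ≈ 0.040784.
Pooled p̂ = (239+181)/(4303+4438) = 420/8741 = 0.048049.
SE = √(p̂(1−p̂)(1/n₁+1/n₂)) = √(0.048049·0.951951·0.000457723) = √(2.09365e-05) = 0.004576.
z = (0.055543 − 0.040784)/0.004576 = 0.014759/0.004576 = 3.225.
Two-sided p-value ≈ 2·Φ(−3.225) = 0.0013; since p < α = 0.01, reject H₀.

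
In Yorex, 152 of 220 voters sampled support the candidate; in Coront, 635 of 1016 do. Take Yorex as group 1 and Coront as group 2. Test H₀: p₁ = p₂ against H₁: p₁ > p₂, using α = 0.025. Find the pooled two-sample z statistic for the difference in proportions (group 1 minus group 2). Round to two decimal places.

p̂₁ = 152/220 = 0.6909, p̂₂ = 635/1016 = 0.6250.
Pooled p̂ = (152+635)/(220+1016) = 787/1236 = 0.6367.
SE = √(p̂(1−p̂)(1/n₁+1/n₂)) = √(0.6367·0.3633·0.00552971) = √(0.00127905) = 0.0358.
z = (0.6909 − 0.6250)/0.0358 = 0.0659/0.0358 = 1.84.
p-value = P(Z > 1.843) ≈ 0.0327, so at α = 0.025 we fail to reject H₀.

z = 1.84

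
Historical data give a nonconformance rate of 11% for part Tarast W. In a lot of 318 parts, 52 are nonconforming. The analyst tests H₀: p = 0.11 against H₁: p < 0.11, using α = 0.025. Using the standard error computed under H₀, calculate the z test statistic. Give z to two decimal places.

p̂ = 52/318 = 0.16352.
Standard error under H₀: √(0.11×0.89/318) = 0.01755.
z = (0.16352 − 0.11)/0.01755 = 0.05352/0.01755 = 3.05.
p-value = P(Z < 3.050) ≈ 0.9989. With α = 0.025, fail to reject H₀.

z = 3.05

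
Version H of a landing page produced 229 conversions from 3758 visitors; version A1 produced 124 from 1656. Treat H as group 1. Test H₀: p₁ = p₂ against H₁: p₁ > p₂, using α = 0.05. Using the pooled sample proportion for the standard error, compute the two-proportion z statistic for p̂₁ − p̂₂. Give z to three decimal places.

p̂₁ = 229/3758 = 0.06094, p̂₂ = 124/1656 = 0.07488.
Pooled p̂ = (229+124)/(3758+1656) = 353/5414 = 0.06520.
SE = √(p̂(1−p̂)(1/n₁+1/n₂)) = √(0.06520·0.93480·0.000869964) = √(5.30244e-05) = 0.00728.
z = (0.06094 − 0.07488)/0.00728 = -0.01394/0.00728 = -1.915.
p-value = P(Z > -1.915) ≈ 0.9722. With α = 0.05, fail to reject H₀.

z = -1.915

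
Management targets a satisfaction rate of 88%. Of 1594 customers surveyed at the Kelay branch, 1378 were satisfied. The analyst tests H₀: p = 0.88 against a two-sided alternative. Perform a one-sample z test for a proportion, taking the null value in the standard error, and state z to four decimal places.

p̂ = 1378/1594 = 0.8644918.
SE = √(p₀(1−p₀)/n) = √(0.1056/1594) = 0.0081393.
z = (0.8644918 − 0.88)/0.0081393 = -0.0155082/0.0081393 = -1.9053.

z = -1.9053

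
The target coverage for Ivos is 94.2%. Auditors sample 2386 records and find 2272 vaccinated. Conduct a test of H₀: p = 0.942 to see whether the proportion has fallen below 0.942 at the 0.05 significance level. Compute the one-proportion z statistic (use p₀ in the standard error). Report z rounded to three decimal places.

p̂ = 2272/2386 ≈ 0.952221.
SE = √(p₀(1−p₀)/n) = √(0.054636/2386) = 0.004785.
z = (0.952221 − 0.942)/0.004785 = 0.010221/0.004785 = 2.136.
p-value = P(Z < 2.136) ≈ 0.9837. With α = 0.05, fail to reject H₀.

z = 2.136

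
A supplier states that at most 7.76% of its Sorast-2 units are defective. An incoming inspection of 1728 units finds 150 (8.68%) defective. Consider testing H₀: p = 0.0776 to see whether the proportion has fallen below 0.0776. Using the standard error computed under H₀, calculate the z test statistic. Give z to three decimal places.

p̂ = 150/1728 = 0.08681.
Standard error under H₀: √(0.0776×0.9224/1728) = 0.00644.
z = (0.08681 − 0.0776)/0.00644 = 0.00921/0.00644 = 1.430.
p-value = P(Z < 1.430) ≈ 0.9237.

z = 1.430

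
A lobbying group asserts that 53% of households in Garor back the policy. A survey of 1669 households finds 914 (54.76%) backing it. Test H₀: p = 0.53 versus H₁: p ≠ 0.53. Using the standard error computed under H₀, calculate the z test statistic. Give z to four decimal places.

z = 1.4434

p̂ = 914/1669 = 0.5476333.
SE = √(p₀(1−p₀)/n) = √(0.2491/1669) = 0.0122168.
z = (0.5476333 − 0.53)/0.0122168 = 0.0176333/0.0122168 = 1.4434.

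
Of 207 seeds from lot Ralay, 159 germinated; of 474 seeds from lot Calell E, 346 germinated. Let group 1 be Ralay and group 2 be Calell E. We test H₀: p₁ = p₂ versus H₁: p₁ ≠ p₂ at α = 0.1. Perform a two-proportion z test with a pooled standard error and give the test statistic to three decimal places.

p̂₁ = 159/207 = 0.76812, p̂₂ = 346/474 = 0.72996.
Pooled p̂ = (159+346)/(207+474) = 505/681 = 0.74156.
SE = √(p̂(1−p̂)(1/n₁+1/n₂)) = √(0.74156·0.25844·0.00694062) = √(0.00133017) = 0.03647.
z = (0.76812 − 0.72996)/0.03647 = 0.03816/0.03647 = 1.046.
p-value = 2·P(Z > 1.046) ≈ 0.2954. With α = 0.1, fail to reject H₀.

z = 1.046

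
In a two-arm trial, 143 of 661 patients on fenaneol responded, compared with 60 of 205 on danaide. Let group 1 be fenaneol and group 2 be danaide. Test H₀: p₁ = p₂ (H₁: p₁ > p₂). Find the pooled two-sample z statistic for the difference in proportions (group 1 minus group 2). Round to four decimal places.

z = -2.2543

p̂₁ = 143/661 ≈ 0.216339, p̂₂ = 60/205 ≈ 0.292683.
Pooled p̂ = (143+60)/(661+205) = 203/866 = 0.234411.
SE = √(0.179463 × 0.00639091) = 0.033866.
z = (0.216339 − 0.292683)/0.033866 = -0.076344/0.033866 = -2.2543.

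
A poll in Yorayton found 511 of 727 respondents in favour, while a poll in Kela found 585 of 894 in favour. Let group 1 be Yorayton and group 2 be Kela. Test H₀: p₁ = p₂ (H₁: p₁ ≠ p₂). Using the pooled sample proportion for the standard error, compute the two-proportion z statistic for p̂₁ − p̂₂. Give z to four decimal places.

z = 2.0764

p̂₁ = 511/727 ≈ 0.7028886, p̂₂ = 585/894 ≈ 0.6543624.
Pooled p̂ = (511+585)/(727+894) = 1096/1621 = 0.6761258.
SE = √(0.21898 × 0.00249408) = 0.0233699.
z = (0.7028886 − 0.6543624)/0.0233699 = 0.0485262/0.0233699 = 2.0764.
Two-sided p-value ≈ 2·Φ(−2.076) = 0.0379.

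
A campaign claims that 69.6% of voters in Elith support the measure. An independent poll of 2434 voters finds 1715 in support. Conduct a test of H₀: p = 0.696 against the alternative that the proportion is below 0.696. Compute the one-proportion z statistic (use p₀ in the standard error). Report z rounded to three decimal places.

p̂ = 1715/2434 ≈ 0.70460.
Standard error under H₀: √(0.696×0.304/2434) = 0.00932.
z = (0.70460 − 0.696)/0.00932 = 0.00860/0.00932 = 0.923.
p-value = P(Z < 0.923) ≈ 0.8219.

z = 0.923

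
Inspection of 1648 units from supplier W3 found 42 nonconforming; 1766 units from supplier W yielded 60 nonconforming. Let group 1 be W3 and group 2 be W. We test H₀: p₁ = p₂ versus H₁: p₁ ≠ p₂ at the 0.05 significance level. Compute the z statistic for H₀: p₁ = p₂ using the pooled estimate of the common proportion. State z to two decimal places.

z = -1.46

p̂₁ = 42/1648 = 0.02549, p̂₂ = 60/1766 = 0.03398.
Pooled p̂ = (42+60)/(1648+1766) = 102/3414 = 0.02988.
SE = √(p̂(1−p̂)(1/n₁+1/n₂)) = √(0.02988·0.97012·0.00117305) = √(3.4e-05) = 0.00583.
z = (0.02549 − 0.03398)/0.00583 = -0.00849/0.00583 = -1.46.
Two-sided p-value ≈ 2·Φ(−1.456) = 0.1454, so at α = 0.05 we fail to reject H₀.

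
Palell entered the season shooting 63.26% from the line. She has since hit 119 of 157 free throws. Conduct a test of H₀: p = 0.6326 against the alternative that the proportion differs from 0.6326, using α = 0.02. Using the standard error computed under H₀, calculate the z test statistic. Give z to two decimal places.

z = 3.26

p̂ = 119/157 = 0.7580.
Standard error under H₀: √(0.6326×0.3674/157) = 0.0385.
z = (0.7580 − 0.6326)/0.0385 = 0.1254/0.0385 = 3.26.
p-value = 2·P(Z > 3.258) ≈ 0.0011, so at α = 0.02 we reject H₀.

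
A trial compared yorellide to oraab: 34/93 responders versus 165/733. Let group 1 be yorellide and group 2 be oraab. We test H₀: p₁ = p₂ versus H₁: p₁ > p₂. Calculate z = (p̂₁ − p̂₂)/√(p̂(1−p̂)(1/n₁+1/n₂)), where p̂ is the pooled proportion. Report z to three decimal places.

p̂₁ = 34/93 ≈ 0.365591, p̂₂ = 165/733 ≈ 0.225102.
Pooled p̂ = (34+165)/(93+733) = 199/826 = 0.240920.
SE = √(p̂(1−p̂)(1/n₁+1/n₂)) = √(0.240920·0.759080·0.0121169) = √(0.00221592) = 0.047074.
z = (0.365591 − 0.225102)/0.047074 = 0.140489/0.047074 = 2.984.
p-value = P(Z > 2.984) ≈ 0.0014.

z = 2.984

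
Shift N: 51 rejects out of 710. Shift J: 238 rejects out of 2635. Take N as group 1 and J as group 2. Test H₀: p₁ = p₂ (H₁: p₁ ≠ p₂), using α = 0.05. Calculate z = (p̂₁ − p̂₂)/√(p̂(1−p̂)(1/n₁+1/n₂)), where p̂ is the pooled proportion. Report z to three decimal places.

p̂₁ = 51/710 = 0.071831, p̂₂ = 238/2635 = 0.090323.
Pooled p̂ = (51+238)/(710+2635) = 289/3345 = 0.086398.
SE = √(0.0789331 × 0.00178796) = 0.011880.
z = (0.071831 − 0.090323)/0.011880 = -0.018492/0.011880 = -1.557.
Two-sided p-value ≈ 2·Φ(−1.557) = 0.1196, so at α = 0.05 we fail to reject H₀.

z = -1.557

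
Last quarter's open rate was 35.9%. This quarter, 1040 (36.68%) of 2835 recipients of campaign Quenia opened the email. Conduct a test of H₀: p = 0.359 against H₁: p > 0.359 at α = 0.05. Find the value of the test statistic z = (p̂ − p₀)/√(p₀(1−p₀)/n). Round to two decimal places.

z = 0.87

p̂ = 1040/2835 = 0.3668.
SE = √(p₀(1−p₀)/n) = √(0.23012/2835) = 0.0090.
z = (0.3668 − 0.359)/0.0090 = 0.0078/0.0090 = 0.87.
p-value = P(Z > 0.871) ≈ 0.1920. With α = 0.05, fail to reject H₀.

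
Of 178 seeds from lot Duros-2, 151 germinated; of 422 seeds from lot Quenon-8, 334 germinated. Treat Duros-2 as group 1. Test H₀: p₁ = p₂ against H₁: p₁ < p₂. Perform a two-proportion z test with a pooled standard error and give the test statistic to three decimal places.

p̂₁ = 151/178 ≈ 0.84831, p̂₂ = 334/422 ≈ 0.79147.
Pooled p̂ = (151+334)/(178+422) = 485/600 = 0.80833.
SE = √(0.154931 × 0.00798765) = 0.03518.
z = (0.84831 − 0.79147)/0.03518 = 0.05684/0.03518 = 1.616.

z = 1.616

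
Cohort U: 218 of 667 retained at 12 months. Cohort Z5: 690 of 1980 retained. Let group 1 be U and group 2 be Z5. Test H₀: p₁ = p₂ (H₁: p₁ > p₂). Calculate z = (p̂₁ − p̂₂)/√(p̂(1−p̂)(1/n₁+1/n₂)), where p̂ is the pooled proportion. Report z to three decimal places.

z = -1.019

p̂₁ = 218/667 ≈ 0.326837, p̂₂ = 690/1980 ≈ 0.348485.
Pooled p̂ = (218+690)/(667+1980) = 908/2647 = 0.343030.
SE = √(0.22536 × 0.0020043) = 0.021253.
z = (0.326837 − 0.348485)/0.021253 = -0.021648/0.021253 = -1.019.
p-value = P(Z > -1.019) ≈ 0.8458.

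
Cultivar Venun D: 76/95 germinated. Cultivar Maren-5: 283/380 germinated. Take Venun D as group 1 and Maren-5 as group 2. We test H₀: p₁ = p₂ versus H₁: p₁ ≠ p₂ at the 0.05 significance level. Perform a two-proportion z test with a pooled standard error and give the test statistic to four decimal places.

p̂₁ = 76/95 = 0.800000, p̂₂ = 283/380 = 0.744737.
Pooled p̂ = (76+283)/(95+380) = 359/475 = 0.755789.
SE = √(p̂(1−p̂)(1/n₁+1/n₂)) = √(0.755789·0.244211·0.0131579) = √(0.00242858) = 0.049281.
z = (0.800000 − 0.744737)/0.049281 = 0.055263/0.049281 = 1.1214.
p-value = 2·P(Z > 1.121) ≈ 0.2621. With α = 0.05, fail to reject H₀.

z = 1.1214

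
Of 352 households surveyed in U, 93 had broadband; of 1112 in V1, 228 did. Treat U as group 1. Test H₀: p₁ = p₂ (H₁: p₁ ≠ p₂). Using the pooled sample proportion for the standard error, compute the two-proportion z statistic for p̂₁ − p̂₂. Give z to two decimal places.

z = 2.34

p̂₁ = 93/352 ≈ 0.2642, p̂₂ = 228/1112 ≈ 0.2050.
Pooled p̂ = (93+228)/(352+1112) = 321/1464 = 0.2193.
SE = √(0.171186 × 0.00374019) = 0.0253.
z = (0.2642 − 0.2050)/0.0253 = 0.0592/0.0253 = 2.34.
p-value = 2·P(Z > 2.338) ≈ 0.0194.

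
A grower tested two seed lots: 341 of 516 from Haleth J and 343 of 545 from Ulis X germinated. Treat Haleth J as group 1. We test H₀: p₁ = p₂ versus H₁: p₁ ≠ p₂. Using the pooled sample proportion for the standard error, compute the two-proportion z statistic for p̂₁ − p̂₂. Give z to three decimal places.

p̂₁ = 341/516 ≈ 0.66085, p̂₂ = 343/545 ≈ 0.62936.
Pooled p̂ = (341+343)/(516+545) = 684/1061 = 0.64467.
SE = √(0.229069 × 0.00377285) = 0.02940.
z = (0.66085 − 0.62936)/0.02940 = 0.03149/0.02940 = 1.071.

z = 1.071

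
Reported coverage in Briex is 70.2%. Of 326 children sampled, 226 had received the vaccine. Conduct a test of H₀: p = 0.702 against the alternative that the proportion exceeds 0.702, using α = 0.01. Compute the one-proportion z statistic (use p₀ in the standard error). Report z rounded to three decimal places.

p̂ = 226/326 ≈ 0.69325.
Under H₀, SE = √(0.702·0.298/326) = √(0.000641706) = 0.02533.
z = (0.69325 − 0.702)/0.02533 = -0.00875/0.02533 = -0.345.
p-value = P(Z > -0.345) ≈ 0.6351, so at α = 0.01 we fail to reject H₀.

z = -0.345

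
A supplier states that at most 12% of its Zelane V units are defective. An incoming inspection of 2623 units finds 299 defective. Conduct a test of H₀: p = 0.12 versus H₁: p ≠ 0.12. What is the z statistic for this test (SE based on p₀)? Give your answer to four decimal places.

z = -0.9469

p̂ = 299/2623 = 0.113992.
Standard error under H₀: √(0.12×0.88/2623) = 0.006345.
z = (0.113992 − 0.12)/0.006345 = -0.006008/0.006345 = -0.9469.
Two-sided p-value ≈ 2·Φ(−0.947) = 0.3437.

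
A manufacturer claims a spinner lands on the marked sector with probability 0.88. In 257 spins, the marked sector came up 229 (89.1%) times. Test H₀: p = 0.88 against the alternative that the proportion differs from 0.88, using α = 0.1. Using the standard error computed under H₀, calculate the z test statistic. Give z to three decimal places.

z = 0.545

p̂ = 229/257 = 0.89105.
SE = √(p₀(1−p₀)/n) = √(0.1056/257) = 0.02027.
z = (0.89105 − 0.88)/0.02027 = 0.01105/0.02027 = 0.545.
p-value = 2·P(Z > 0.545) ≈ 0.5856; since p > α = 0.1, fail to reject H₀.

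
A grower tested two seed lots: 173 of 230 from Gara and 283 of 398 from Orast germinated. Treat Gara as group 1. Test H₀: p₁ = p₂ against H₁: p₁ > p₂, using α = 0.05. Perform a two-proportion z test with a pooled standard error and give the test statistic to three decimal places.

p̂₁ = 173/230 = 0.75217, p̂₂ = 283/398 = 0.71106.
Pooled p̂ = (173+283)/(230+398) = 456/628 = 0.72611.
SE = √(p̂(1−p̂)(1/n₁+1/n₂)) = √(0.72611·0.27389·0.00686039) = √(0.00136434) = 0.03694.
z = (0.75217 − 0.71106)/0.03694 = 0.04111/0.03694 = 1.113.
p-value = P(Z > 1.113) ≈ 0.1328; since p > α = 0.05, fail to reject H₀.

z = 1.113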